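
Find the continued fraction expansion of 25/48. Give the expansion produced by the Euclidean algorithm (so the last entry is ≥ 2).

25 = 0*48 + 25
48 = 1*25 + 23
25 = 1*23 + 2
23 = 11*2 + 1
2 = 2*1 + 0  (stop)
So 25/48 = [0; 1, 1, 11, 2].

[0; 1, 1, 11, 2]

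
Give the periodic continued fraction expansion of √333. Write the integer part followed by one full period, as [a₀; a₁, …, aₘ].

[18; 4, 36]

a₀ = ⌊√333⌋ = 18.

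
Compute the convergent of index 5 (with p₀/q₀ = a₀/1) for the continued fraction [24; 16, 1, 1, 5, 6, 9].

Using pₖ = aₖpₖ₋₁ + pₖ₋₂, qₖ = aₖqₖ₋₁ + qₖ₋₂ (with p₋₁=1, p₋₂=0, q₋₁=0, q₋₂=1):
  k=0: a=24, p=24, q=1
  k=1: a=16, p=385, q=16
  k=2: a=1, p=409, q=17
  k=3: a=1, p=794, q=33
  k=4: a=5, p=4379, q=182
  k=5: a=6, p=27068, q=1125

27068/1125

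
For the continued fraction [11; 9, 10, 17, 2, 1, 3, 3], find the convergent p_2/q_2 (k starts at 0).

Using pₖ = aₖpₖ₋₁ + pₖ₋₂, qₖ = aₖqₖ₋₁ + qₖ₋₂ (with p₋₁=1, p₋₂=0, q₋₁=0, q₋₂=1):
  k=0: a=11, p=11, q=1
  k=1: a=9, p=100, q=9
  k=2: a=10, p=1011, q=91

1011/91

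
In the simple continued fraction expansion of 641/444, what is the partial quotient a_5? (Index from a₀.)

641 = 1·444 + 197   →  a_0 = 1
444 = 2·197 + 50   →  a_1 = 2
197 = 3·50 + 47   →  a_2 = 3
50 = 1·47 + 3   →  a_3 = 1
47 = 15·3 + 2   →  a_4 = 15
3 = 1·2 + 1   →  a_5 = 1

1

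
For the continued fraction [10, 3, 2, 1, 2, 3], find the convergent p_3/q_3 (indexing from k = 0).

Using pₖ = aₖpₖ₋₁ + pₖ₋₂, qₖ = aₖqₖ₋₁ + qₖ₋₂ (with p₋₁=1, p₋₂=0, q₋₁=0, q₋₂=1):
  k=0: a=10, p=10, q=1
  k=1: a=3, p=31, q=3
  k=2: a=2, p=72, q=7
  k=3: a=1, p=103, q=10

103/10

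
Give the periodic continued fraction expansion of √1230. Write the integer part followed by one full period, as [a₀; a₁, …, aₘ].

[35; 14, 70]

a₀ = ⌊√1230⌋ = 35.
With m₀=0, d₀=1 and mₖ₊₁ = dₖaₖ − mₖ, dₖ₊₁ = (n − mₖ₊₁²)/dₖ, aₖ₊₁ = ⌊(a₀+mₖ₊₁)/dₖ₊₁⌋:
  k=1: m=35, d=5, a=14
  k=2: m=35, d=1, a=70
d=1 and a=2a₀=70 at k=2, so the next step gives (m, d) = (35, 5) again — its k=1 value — and the period has length 2.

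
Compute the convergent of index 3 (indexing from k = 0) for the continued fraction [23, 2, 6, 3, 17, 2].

Using pₖ = aₖpₖ₋₁ + pₖ₋₂, qₖ = aₖqₖ₋₁ + qₖ₋₂ (with p₋₁=1, p₋₂=0, q₋₁=0, q₋₂=1):
  k=0: a=23, p=23, q=1
  k=1: a=2, p=47, q=2
  k=2: a=6, p=305, q=13
  k=3: a=3, p=962, q=41

962/41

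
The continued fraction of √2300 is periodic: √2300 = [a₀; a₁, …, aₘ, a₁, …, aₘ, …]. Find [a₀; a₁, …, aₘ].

a₀ = ⌊√2300⌋ = 47.
With m₀=0, d₀=1 and mₖ₊₁ = dₖaₖ − mₖ, dₖ₊₁ = (n − mₖ₊₁²)/dₖ, aₖ₊₁ = ⌊(a₀+mₖ₊₁)/dₖ₊₁⌋:
  k=1: m=47, d=91, a=1
  k=2: m=44, d=4, a=22
  k=3: m=44, d=91, a=1
  k=4: m=47, d=1, a=94
d=1 and a=2a₀=94 at k=4, so the next step gives (m, d) = (47, 91) again — its k=1 value — and the period has length 4.

[47; 1, 22, 1, 94]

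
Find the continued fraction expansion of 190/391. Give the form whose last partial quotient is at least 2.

190 = 0×391 + 190
391 = 2×190 + 11
190 = 17×11 + 3
11 = 3×3 + 2
3 = 1×2 + 1
2 = 2×1 + 0  (stop)
So 190/391 = [0; 2, 17, 3, 1, 2].

[0; 2, 17, 3, 1, 2]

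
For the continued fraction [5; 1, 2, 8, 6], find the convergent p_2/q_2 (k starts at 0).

17/3

Using pₖ = aₖpₖ₋₁ + pₖ₋₂, qₖ = aₖqₖ₋₁ + qₖ₋₂ (with p₋₁=1, p₋₂=0, q₋₁=0, q₋₂=1):
  k=0: a=5, p=5, q=1
  k=1: a=1, p=6, q=1
  k=2: a=2, p=17, q=3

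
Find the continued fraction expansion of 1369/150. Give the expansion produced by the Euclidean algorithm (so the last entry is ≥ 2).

[9; 7, 1, 8, 2]

1369 = 9·150 + 19
150 = 7·19 + 17
19 = 1·17 + 2
17 = 8·2 + 1
2 = 2·1 + 0  (stop)
So 1369/150 = [9; 7, 1, 8, 2].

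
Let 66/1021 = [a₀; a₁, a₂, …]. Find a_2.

66 = 0·1021 + 66   →  a_0 = 0
1021 = 15·66 + 31   →  a_1 = 15
66 = 2·31 + 4   →  a_2 = 2

2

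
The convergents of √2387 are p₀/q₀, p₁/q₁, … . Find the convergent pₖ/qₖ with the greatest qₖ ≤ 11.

√2387 = [48; 1, 5, 1, 96, …] (period length 4).
Convergents:
  p_0/q_0 = 48/1
  p_1/q_1 = 49/1
  p_2/q_2 = 293/6
  p_3/q_3 = 342/7
  p_4/q_4 = 33125/678
q_3 = 7 ≤ 11 < 678 = q_4, so the answer is 342/7.

342/7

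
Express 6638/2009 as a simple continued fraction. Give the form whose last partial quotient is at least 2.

[3; 3, 3, 2, 8, 3, 3]

6638 = 3·2009 + 611
2009 = 3·611 + 176
611 = 3·176 + 83
176 = 2·83 + 10
83 = 8·10 + 3
10 = 3·3 + 1
3 = 3·1 + 0  (stop)
So 6638/2009 = [3; 3, 3, 2, 8, 3, 3].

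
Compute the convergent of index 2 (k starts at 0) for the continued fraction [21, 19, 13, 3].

5221/248

Using pₖ = aₖpₖ₋₁ + pₖ₋₂, qₖ = aₖqₖ₋₁ + qₖ₋₂ (with p₋₁=1, p₋₂=0, q₋₁=0, q₋₂=1):
  k=0: a=21, p=21, q=1
  k=1: a=19, p=400, q=19
  k=2: a=13, p=5221, q=248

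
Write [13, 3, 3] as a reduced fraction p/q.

Using pₖ = aₖpₖ₋₁ + pₖ₋₂ and qₖ = aₖqₖ₋₁ + qₖ₋₂:
  k=0: a=13, p=13, q=1
  k=1: a=3, p=40, q=3
  k=2: a=3, p=133, q=10

133/10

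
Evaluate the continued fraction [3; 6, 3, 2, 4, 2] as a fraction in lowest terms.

Using pₖ = aₖpₖ₋₁ + pₖ₋₂ and qₖ = aₖqₖ₋₁ + qₖ₋₂:
  k=0: a=3, p=3, q=1
  k=1: a=6, p=19, q=6
  k=2: a=3, p=60, q=19
  k=3: a=2, p=139, q=44
  k=4: a=4, p=616, q=195
  k=5: a=2, p=1371, q=434

1371/434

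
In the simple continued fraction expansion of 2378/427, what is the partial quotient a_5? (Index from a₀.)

2

2378 = 5·427 + 243   →  a_0 = 5
427 = 1·243 + 184   →  a_1 = 1
243 = 1·184 + 59   →  a_2 = 1
184 = 3·59 + 7   →  a_3 = 3
59 = 8·7 + 3   →  a_4 = 8
7 = 2·3 + 1   →  a_5 = 2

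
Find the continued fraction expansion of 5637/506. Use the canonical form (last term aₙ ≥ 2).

[11; 7, 7, 1, 8]

5637 = 11×506 + 71
506 = 7×71 + 9
71 = 7×9 + 8
9 = 1×8 + 1
8 = 8×1 + 0  (stop)
So 5637/506 = [11; 7, 7, 1, 8].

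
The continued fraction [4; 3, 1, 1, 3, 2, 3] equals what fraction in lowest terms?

839/196

Fold from the inside: start with 3/1.
  2 + 1/3 = 7/3
  3 + 3/7 = 24/7
  1 + 7/24 = 31/24
  1 + 24/31 = 55/31
  3 + 31/55 = 196/55
  4 + 55/196 = 839/196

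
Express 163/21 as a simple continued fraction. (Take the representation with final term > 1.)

163 = 7*21 + 16
21 = 1*16 + 5
16 = 3*5 + 1
5 = 5*1 + 0  (stop)
So 163/21 = [7; 1, 3, 5].

[7; 1, 3, 5]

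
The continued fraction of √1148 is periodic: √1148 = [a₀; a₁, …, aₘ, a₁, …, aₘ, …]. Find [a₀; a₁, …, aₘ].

a₀ = ⌊√1148⌋ = 33.
With m₀=0, d₀=1 and mₖ₊₁ = dₖaₖ − mₖ, dₖ₊₁ = (n − mₖ₊₁²)/dₖ, aₖ₊₁ = ⌊(a₀+mₖ₊₁)/dₖ₊₁⌋:
  k=1: m=33, d=59, a=1
  k=2: m=26, d=8, a=7
  k=3: m=30, d=31, a=2
  k=4: m=32, d=4, a=16
  k=5: m=32, d=31, a=2
  k=6: m=30, d=8, a=7
  k=7: m=26, d=59, a=1
  k=8: m=33, d=1, a=66
d=1 and a=2a₀=66 at k=8, so the next step gives (m, d) = (33, 59) again — its k=1 value — and the period has length 8.

[33; 1, 7, 2, 16, 2, 7, 1, 66]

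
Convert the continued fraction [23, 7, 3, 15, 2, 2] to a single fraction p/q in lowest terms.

40003/1729

Fold from the inside: start with 2/1.
  2 + 1/2 = 5/2
  15 + 2/5 = 77/5
  3 + 5/77 = 236/77
  7 + 77/236 = 1729/236
  23 + 236/1729 = 40003/1729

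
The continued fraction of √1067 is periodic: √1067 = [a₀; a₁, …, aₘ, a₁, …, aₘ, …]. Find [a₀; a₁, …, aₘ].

[32; 1, 1, 1, 64]

a₀ = ⌊√1067⌋ = 32.
With m₀=0, d₀=1 and mₖ₊₁ = dₖaₖ − mₖ, dₖ₊₁ = (n − mₖ₊₁²)/dₖ, aₖ₊₁ = ⌊(a₀+mₖ₊₁)/dₖ₊₁⌋:
  k=1: m=32, d=43, a=1
  k=2: m=11, d=22, a=1
  k=3: m=11, d=43, a=1
  k=4: m=32, d=1, a=64
d=1 and a=2a₀=64 at k=4, so the next step gives (m, d) = (32, 43) again — its k=1 value — and the period has length 4.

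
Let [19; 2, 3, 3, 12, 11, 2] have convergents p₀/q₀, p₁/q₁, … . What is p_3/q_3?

Using pₖ = aₖpₖ₋₁ + pₖ₋₂, qₖ = aₖqₖ₋₁ + qₖ₋₂ (with p₋₁=1, p₋₂=0, q₋₁=0, q₋₂=1):
  k=0: a=19, p=19, q=1
  k=1: a=2, p=39, q=2
  k=2: a=3, p=136, q=7
  k=3: a=3, p=447, q=23

447/23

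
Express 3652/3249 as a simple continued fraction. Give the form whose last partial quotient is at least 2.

3652 = 1×3249 + 403
3249 = 8×403 + 25
403 = 16×25 + 3
25 = 8×3 + 1
3 = 3×1 + 0  (stop)
So 3652/3249 = [1; 8, 16, 8, 3].

[1; 8, 16, 8, 3]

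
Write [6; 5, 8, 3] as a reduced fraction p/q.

793/128

Fold from the inside: start with 3/1.
  8 + 1/3 = 25/3
  5 + 3/25 = 128/25
  6 + 25/128 = 793/128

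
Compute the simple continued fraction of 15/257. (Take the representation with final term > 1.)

[0; 17, 7, 2]

15 = 0*257 + 15
257 = 17*15 + 2
15 = 7*2 + 1
2 = 2*1 + 0  (stop)
So 15/257 = [0; 17, 7, 2].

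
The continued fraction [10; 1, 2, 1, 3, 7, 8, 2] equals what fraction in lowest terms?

20212/1883

Using pₖ = aₖpₖ₋₁ + pₖ₋₂ and qₖ = aₖqₖ₋₁ + qₖ₋₂:
  k=0: a=10, p=10, q=1
  k=1: a=1, p=11, q=1
  k=2: a=2, p=32, q=3
  k=3: a=1, p=43, q=4
  k=4: a=3, p=161, q=15
  k=5: a=7, p=1170, q=109
  k=6: a=8, p=9521, q=887
  k=7: a=2, p=20212, q=1883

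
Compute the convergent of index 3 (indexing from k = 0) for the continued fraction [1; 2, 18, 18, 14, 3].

993/668

Using pₖ = aₖpₖ₋₁ + pₖ₋₂, qₖ = aₖqₖ₋₁ + qₖ₋₂ (with p₋₁=1, p₋₂=0, q₋₁=0, q₋₂=1):
  k=0: a=1, p=1, q=1
  k=1: a=2, p=3, q=2
  k=2: a=18, p=55, q=37
  k=3: a=18, p=993, q=668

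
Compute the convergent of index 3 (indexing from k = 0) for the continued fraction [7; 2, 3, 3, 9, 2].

Using pₖ = aₖpₖ₋₁ + pₖ₋₂, qₖ = aₖqₖ₋₁ + qₖ₋₂ (with p₋₁=1, p₋₂=0, q₋₁=0, q₋₂=1):
  k=0: a=7, p=7, q=1
  k=1: a=2, p=15, q=2
  k=2: a=3, p=52, q=7
  k=3: a=3, p=171, q=23

171/23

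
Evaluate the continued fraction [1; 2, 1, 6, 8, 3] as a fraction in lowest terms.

Using pₖ = aₖpₖ₋₁ + pₖ₋₂ and qₖ = aₖqₖ₋₁ + qₖ₋₂:
  k=0: a=1, p=1, q=1
  k=1: a=2, p=3, q=2
  k=2: a=1, p=4, q=3
  k=3: a=6, p=27, q=20
  k=4: a=8, p=220, q=163
  k=5: a=3, p=687, q=509

687/509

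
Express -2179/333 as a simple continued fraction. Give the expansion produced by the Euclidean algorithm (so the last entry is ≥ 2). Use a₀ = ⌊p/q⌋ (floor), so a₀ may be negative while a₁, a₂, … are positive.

-2179 = -7·333 + 152
333 = 2·152 + 29
152 = 5·29 + 7
29 = 4·7 + 1
7 = 7·1 + 0  (stop)
So -2179/333 = [-7; 2, 5, 4, 7].

[-7; 2, 5, 4, 7]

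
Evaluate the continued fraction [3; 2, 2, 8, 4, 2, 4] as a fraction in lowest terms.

5873/1725

Fold from the inside: start with 4/1.
  2 + 1/4 = 9/4
  4 + 4/9 = 40/9
  8 + 9/40 = 329/40
  2 + 40/329 = 698/329
  2 + 329/698 = 1725/698
  3 + 698/1725 = 5873/1725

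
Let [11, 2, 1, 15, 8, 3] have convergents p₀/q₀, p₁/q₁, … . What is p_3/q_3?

Using pₖ = aₖpₖ₋₁ + pₖ₋₂, qₖ = aₖqₖ₋₁ + qₖ₋₂ (with p₋₁=1, p₋₂=0, q₋₁=0, q₋₂=1):
  k=0: a=11, p=11, q=1
  k=1: a=2, p=23, q=2
  k=2: a=1, p=34, q=3
  k=3: a=15, p=533, q=47

533/47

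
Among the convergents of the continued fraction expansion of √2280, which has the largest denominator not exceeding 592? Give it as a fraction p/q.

√2280 = [47; 1, 2, 1, 94, …] (period length 4).
Convergents:
  p_0/q_0 = 47/1
  p_1/q_1 = 48/1
  p_2/q_2 = 143/3
  p_3/q_3 = 191/4
  p_4/q_4 = 18097/379
  p_5/q_5 = 18288/383
  p_6/q_6 = 54673/1145
q_5 = 383 ≤ 592 < 1145 = q_6, so the answer is 18288/383.

18288/383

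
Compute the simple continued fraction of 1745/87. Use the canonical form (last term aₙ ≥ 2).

1745 = 20*87 + 5
87 = 17*5 + 2
5 = 2*2 + 1
2 = 2*1 + 0  (stop)
So 1745/87 = [20; 17, 2, 2].

[20; 17, 2, 2]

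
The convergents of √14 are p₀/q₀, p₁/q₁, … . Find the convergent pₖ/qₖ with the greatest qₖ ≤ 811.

√14 = [3; 1, 2, 1, 6, …] (period length 4).
Convergents:
  p_0/q_0 = 3/1
  p_1/q_1 = 4/1
  p_2/q_2 = 11/3
  p_3/q_3 = 15/4
  p_4/q_4 = 101/27
  p_5/q_5 = 116/31
  p_6/q_6 = 333/89
  p_7/q_7 = 449/120
  p_8/q_8 = 3027/809
  p_9/q_9 = 3476/929
q_8 = 809 ≤ 811 < 929 = q_9, so the answer is 3027/809.

3027/809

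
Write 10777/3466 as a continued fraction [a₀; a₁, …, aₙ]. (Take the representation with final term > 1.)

10777 = 3×3466 + 379
3466 = 9×379 + 55
379 = 6×55 + 49
55 = 1×49 + 6
49 = 8×6 + 1
6 = 6×1 + 0  (stop)
So 10777/3466 = [3; 9, 6, 1, 8, 6].

[3; 9, 6, 1, 8, 6]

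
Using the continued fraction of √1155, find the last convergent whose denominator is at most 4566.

154803/4555

√1155 = [33; 1, 66, …] (period length 2).
Convergents:
  p_0/q_0 = 33/1
  p_1/q_1 = 34/1
  p_2/q_2 = 2277/67
  p_3/q_3 = 2311/68
  p_4/q_4 = 154803/4555
  p_5/q_5 = 157114/4623
q_4 = 4555 ≤ 4566 < 4623 = q_5, so the answer is 154803/4555.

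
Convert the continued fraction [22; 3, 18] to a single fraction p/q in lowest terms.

1228/55

Using pₖ = aₖpₖ₋₁ + pₖ₋₂ and qₖ = aₖqₖ₋₁ + qₖ₋₂:
  k=0: a=22, p=22, q=1
  k=1: a=3, p=67, q=3
  k=2: a=18, p=1228, q=55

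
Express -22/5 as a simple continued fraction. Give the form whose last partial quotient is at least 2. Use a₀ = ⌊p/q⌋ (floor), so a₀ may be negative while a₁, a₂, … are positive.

[-5; 1, 1, 2]

-22 = -5·5 + 3
5 = 1·3 + 2
3 = 1·2 + 1
2 = 2·1 + 0  (stop)
So -22/5 = [-5; 1, 1, 2].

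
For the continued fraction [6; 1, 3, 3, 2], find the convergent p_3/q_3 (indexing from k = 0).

Using pₖ = aₖpₖ₋₁ + pₖ₋₂, qₖ = aₖqₖ₋₁ + qₖ₋₂ (with p₋₁=1, p₋₂=0, q₋₁=0, q₋₂=1):
  k=0: a=6, p=6, q=1
  k=1: a=1, p=7, q=1
  k=2: a=3, p=27, q=4
  k=3: a=3, p=88, q=13

88/13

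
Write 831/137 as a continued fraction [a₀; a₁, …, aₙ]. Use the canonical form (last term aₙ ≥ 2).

[6; 15, 4, 2]

831 = 6×137 + 9
137 = 15×9 + 2
9 = 4×2 + 1
2 = 2×1 + 0  (stop)
So 831/137 = [6; 15, 4, 2].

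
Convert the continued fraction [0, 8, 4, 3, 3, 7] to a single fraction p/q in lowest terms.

314/2585

Using pₖ = aₖpₖ₋₁ + pₖ₋₂ and qₖ = aₖqₖ₋₁ + qₖ₋₂:
  k=0: a=0, p=0, q=1
  k=1: a=8, p=1, q=8
  k=2: a=4, p=4, q=33
  k=3: a=3, p=13, q=107
  k=4: a=3, p=43, q=354
  k=5: a=7, p=314, q=2585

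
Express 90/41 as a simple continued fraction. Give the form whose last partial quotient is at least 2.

[2; 5, 8]

90 = 2·41 + 8
41 = 5·8 + 1
8 = 8·1 + 0  (stop)
So 90/41 = [2; 5, 8].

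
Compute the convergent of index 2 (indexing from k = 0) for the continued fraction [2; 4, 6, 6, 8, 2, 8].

Using pₖ = aₖpₖ₋₁ + pₖ₋₂, qₖ = aₖqₖ₋₁ + qₖ₋₂ (with p₋₁=1, p₋₂=0, q₋₁=0, q₋₂=1):
  k=0: a=2, p=2, q=1
  k=1: a=4, p=9, q=4
  k=2: a=6, p=56, q=25

56/25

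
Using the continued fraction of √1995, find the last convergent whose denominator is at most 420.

√1995 = [44; 1, 1, 1, 88, …] (period length 4).
Convergents:
  p_0/q_0 = 44/1
  p_1/q_1 = 45/1
  p_2/q_2 = 89/2
  p_3/q_3 = 134/3
  p_4/q_4 = 11881/266
  p_5/q_5 = 12015/269
  p_6/q_6 = 23896/535
q_5 = 269 ≤ 420 < 535 = q_6, so the answer is 12015/269.

12015/269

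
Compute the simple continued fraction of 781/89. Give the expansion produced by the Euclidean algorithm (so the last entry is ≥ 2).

[8; 1, 3, 2, 4, 2]

781 = 8×89 + 69
89 = 1×69 + 20
69 = 3×20 + 9
20 = 2×9 + 2
9 = 4×2 + 1
2 = 2×1 + 0  (stop)
So 781/89 = [8; 1, 3, 2, 4, 2].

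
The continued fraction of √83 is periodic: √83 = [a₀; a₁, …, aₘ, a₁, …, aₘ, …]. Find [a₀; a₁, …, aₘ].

[9; 9, 18]

a₀ = ⌊√83⌋ = 9.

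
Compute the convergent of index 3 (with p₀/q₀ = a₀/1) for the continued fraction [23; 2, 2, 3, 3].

Using pₖ = aₖpₖ₋₁ + pₖ₋₂, qₖ = aₖqₖ₋₁ + qₖ₋₂ (with p₋₁=1, p₋₂=0, q₋₁=0, q₋₂=1):
  k=0: a=23, p=23, q=1
  k=1: a=2, p=47, q=2
  k=2: a=2, p=117, q=5
  k=3: a=3, p=398, q=17

398/17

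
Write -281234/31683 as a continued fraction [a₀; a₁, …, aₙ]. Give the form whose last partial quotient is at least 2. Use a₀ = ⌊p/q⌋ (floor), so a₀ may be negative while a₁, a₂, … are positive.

-281234 = -9×31683 + 3913
31683 = 8×3913 + 379
3913 = 10×379 + 123
379 = 3×123 + 10
123 = 12×10 + 3
10 = 3×3 + 1
3 = 3×1 + 0  (stop)
So -281234/31683 = [-9; 8, 10, 3, 12, 3, 3].

[-9; 8, 10, 3, 12, 3, 3]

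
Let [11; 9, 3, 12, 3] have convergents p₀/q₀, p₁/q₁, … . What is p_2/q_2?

Using pₖ = aₖpₖ₋₁ + pₖ₋₂, qₖ = aₖqₖ₋₁ + qₖ₋₂ (with p₋₁=1, p₋₂=0, q₋₁=0, q₋₂=1):
  k=0: a=11, p=11, q=1
  k=1: a=9, p=100, q=9
  k=2: a=3, p=311, q=28

311/28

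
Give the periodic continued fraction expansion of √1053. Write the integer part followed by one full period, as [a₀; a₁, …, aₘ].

a₀ = ⌊√1053⌋ = 32.
With m₀=0, d₀=1 and mₖ₊₁ = dₖaₖ − mₖ, dₖ₊₁ = (n − mₖ₊₁²)/dₖ, aₖ₊₁ = ⌊(a₀+mₖ₊₁)/dₖ₊₁⌋:
  k=1: m=32, d=29, a=2
  k=2: m=26, d=13, a=4
  k=3: m=26, d=29, a=2
  k=4: m=32, d=1, a=64
d=1 and a=2a₀=64 at k=4, so the next step gives (m, d) = (32, 29) again — its k=1 value — and the period has length 4.

[32; 2, 4, 2, 64]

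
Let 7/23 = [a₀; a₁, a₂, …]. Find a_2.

3

7 = 0·23 + 7   →  a_0 = 0
23 = 3·7 + 2   →  a_1 = 3
7 = 3·2 + 1   →  a_2 = 3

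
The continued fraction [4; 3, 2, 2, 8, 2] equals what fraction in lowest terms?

Using pₖ = aₖpₖ₋₁ + pₖ₋₂ and qₖ = aₖqₖ₋₁ + qₖ₋₂:
  k=0: a=4, p=4, q=1
  k=1: a=3, p=13, q=3
  k=2: a=2, p=30, q=7
  k=3: a=2, p=73, q=17
  k=4: a=8, p=614, q=143
  k=5: a=2, p=1301, q=303

1301/303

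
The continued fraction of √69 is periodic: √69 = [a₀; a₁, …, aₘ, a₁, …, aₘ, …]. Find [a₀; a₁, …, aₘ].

a₀ = ⌊√69⌋ = 8.
With m₀=0, d₀=1 and mₖ₊₁ = dₖaₖ − mₖ, dₖ₊₁ = (n − mₖ₊₁²)/dₖ, aₖ₊₁ = ⌊(a₀+mₖ₊₁)/dₖ₊₁⌋:
  k=1: m=8, d=5, a=3
  k=2: m=7, d=4, a=3
  k=3: m=5, d=11, a=1
  k=4: m=6, d=3, a=4
  k=5: m=6, d=11, a=1
  k=6: m=5, d=4, a=3
  k=7: m=7, d=5, a=3
  k=8: m=8, d=1, a=16
d=1 and a=2a₀=16 at k=8, so the next step gives (m, d) = (8, 5) again — its k=1 value — and the period has length 8.

[8; 3, 3, 1, 4, 1, 3, 3, 16]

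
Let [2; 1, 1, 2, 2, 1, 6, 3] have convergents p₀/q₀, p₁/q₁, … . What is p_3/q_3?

13/5

Using pₖ = aₖpₖ₋₁ + pₖ₋₂, qₖ = aₖqₖ₋₁ + qₖ₋₂ (with p₋₁=1, p₋₂=0, q₋₁=0, q₋₂=1):
  k=0: a=2, p=2, q=1
  k=1: a=1, p=3, q=1
  k=2: a=1, p=5, q=2
  k=3: a=2, p=13, q=5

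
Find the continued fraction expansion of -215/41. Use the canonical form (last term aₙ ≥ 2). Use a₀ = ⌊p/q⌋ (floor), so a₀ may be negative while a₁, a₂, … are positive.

[-6; 1, 3, 10]

-215 = -6*41 + 31
41 = 1*31 + 10
31 = 3*10 + 1
10 = 10*1 + 0  (stop)
So -215/41 = [-6; 1, 3, 10].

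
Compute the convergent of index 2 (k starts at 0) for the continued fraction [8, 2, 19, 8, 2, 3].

Using pₖ = aₖpₖ₋₁ + pₖ₋₂, qₖ = aₖqₖ₋₁ + qₖ₋₂ (with p₋₁=1, p₋₂=0, q₋₁=0, q₋₂=1):
  k=0: a=8, p=8, q=1
  k=1: a=2, p=17, q=2
  k=2: a=19, p=331, q=39

331/39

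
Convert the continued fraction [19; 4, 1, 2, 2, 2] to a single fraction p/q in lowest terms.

Using pₖ = aₖpₖ₋₁ + pₖ₋₂ and qₖ = aₖqₖ₋₁ + qₖ₋₂:
  k=0: a=19, p=19, q=1
  k=1: a=4, p=77, q=4
  k=2: a=1, p=96, q=5
  k=3: a=2, p=269, q=14
  k=4: a=2, p=634, q=33
  k=5: a=2, p=1537, q=80

1537/80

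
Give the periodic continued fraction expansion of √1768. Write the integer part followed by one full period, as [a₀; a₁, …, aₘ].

[42; 21, 84]

a₀ = ⌊√1768⌋ = 42.
With m₀=0, d₀=1 and mₖ₊₁ = dₖaₖ − mₖ, dₖ₊₁ = (n − mₖ₊₁²)/dₖ, aₖ₊₁ = ⌊(a₀+mₖ₊₁)/dₖ₊₁⌋:
  k=1: m=42, d=4, a=21
  k=2: m=42, d=1, a=84
d=1 and a=2a₀=84 at k=2, so the next step gives (m, d) = (42, 4) again — its k=1 value — and the period has length 2.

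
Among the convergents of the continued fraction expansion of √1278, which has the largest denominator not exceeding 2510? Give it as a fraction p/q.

√1278 = [35; 1, 2, 1, 70, …] (period length 4).
Convergents:
  p_0/q_0 = 35/1
  p_1/q_1 = 36/1
  p_2/q_2 = 107/3
  p_3/q_3 = 143/4
  p_4/q_4 = 10117/283
  p_5/q_5 = 10260/287
  p_6/q_6 = 30637/857
  p_7/q_7 = 40897/1144
  p_8/q_8 = 2893427/80937
q_7 = 1144 ≤ 2510 < 80937 = q_8, so the answer is 40897/1144.

40897/1144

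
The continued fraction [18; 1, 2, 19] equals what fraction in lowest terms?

Fold from the inside: start with 19/1.
  2 + 1/19 = 39/19
  1 + 19/39 = 58/39
  18 + 39/58 = 1083/58

1083/58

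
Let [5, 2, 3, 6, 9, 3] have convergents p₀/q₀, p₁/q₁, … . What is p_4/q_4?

Using pₖ = aₖpₖ₋₁ + pₖ₋₂, qₖ = aₖqₖ₋₁ + qₖ₋₂ (with p₋₁=1, p₋₂=0, q₋₁=0, q₋₂=1):
  k=0: a=5, p=5, q=1
  k=1: a=2, p=11, q=2
  k=2: a=3, p=38, q=7
  k=3: a=6, p=239, q=44
  k=4: a=9, p=2189, q=403

2189/403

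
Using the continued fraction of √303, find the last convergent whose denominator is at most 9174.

86843/4989

√303 = [17; 2, 2, 5, 2, 2, 34, …] (period length 6).
Convergents:
  p_0/q_0 = 17/1
  p_1/q_1 = 35/2
  p_2/q_2 = 87/5
  p_3/q_3 = 470/27
  p_4/q_4 = 1027/59
  p_5/q_5 = 2524/145
  p_6/q_6 = 86843/4989
  p_7/q_7 = 176210/10123
q_6 = 4989 ≤ 9174 < 10123 = q_7, so the answer is 86843/4989.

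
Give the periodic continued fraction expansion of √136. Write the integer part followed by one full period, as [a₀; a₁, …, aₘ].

a₀ = ⌊√136⌋ = 11.

[11; 1, 1, 1, 22]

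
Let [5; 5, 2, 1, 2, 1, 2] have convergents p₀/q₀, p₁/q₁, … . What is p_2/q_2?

Using pₖ = aₖpₖ₋₁ + pₖ₋₂, qₖ = aₖqₖ₋₁ + qₖ₋₂ (with p₋₁=1, p₋₂=0, q₋₁=0, q₋₂=1):
  k=0: a=5, p=5, q=1
  k=1: a=5, p=26, q=5
  k=2: a=2, p=57, q=11

57/11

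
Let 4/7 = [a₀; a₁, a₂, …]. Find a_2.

4 = 0·7 + 4   →  a_0 = 0
7 = 1·4 + 3   →  a_1 = 1
4 = 1·3 + 1   →  a_2 = 1

1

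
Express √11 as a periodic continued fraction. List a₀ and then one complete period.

[3; 3, 6]

a₀ = ⌊√11⌋ = 3.
With m₀=0, d₀=1 and mₖ₊₁ = dₖaₖ − mₖ, dₖ₊₁ = (n − mₖ₊₁²)/dₖ, aₖ₊₁ = ⌊(a₀+mₖ₊₁)/dₖ₊₁⌋:
  k=1: m=3, d=2, a=3
  k=2: m=3, d=1, a=6
d=1 and a=2a₀=6 at k=2, so the next step gives (m, d) = (3, 2) again — its k=1 value — and the period has length 2.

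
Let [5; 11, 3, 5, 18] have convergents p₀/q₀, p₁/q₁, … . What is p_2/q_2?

173/34

Using pₖ = aₖpₖ₋₁ + pₖ₋₂, qₖ = aₖqₖ₋₁ + qₖ₋₂ (with p₋₁=1, p₋₂=0, q₋₁=0, q₋₂=1):
  k=0: a=5, p=5, q=1
  k=1: a=11, p=56, q=11
  k=2: a=3, p=173, q=34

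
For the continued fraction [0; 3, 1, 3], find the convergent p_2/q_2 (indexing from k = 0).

Using pₖ = aₖpₖ₋₁ + pₖ₋₂, qₖ = aₖqₖ₋₁ + qₖ₋₂ (with p₋₁=1, p₋₂=0, q₋₁=0, q₋₂=1):
  k=0: a=0, p=0, q=1
  k=1: a=3, p=1, q=3
  k=2: a=1, p=1, q=4

1/4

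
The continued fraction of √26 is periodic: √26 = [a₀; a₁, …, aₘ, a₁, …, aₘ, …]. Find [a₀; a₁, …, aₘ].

a₀ = ⌊√26⌋ = 5.
With m₀=0, d₀=1 and mₖ₊₁ = dₖaₖ − mₖ, dₖ₊₁ = (n − mₖ₊₁²)/dₖ, aₖ₊₁ = ⌊(a₀+mₖ₊₁)/dₖ₊₁⌋:
  k=1: m=5, d=1, a=10
d=1 and a=2a₀=10 at k=1, so the next step gives (m, d) = (5, 1) again — its k=1 value — and the period has length 1.

[5; 10]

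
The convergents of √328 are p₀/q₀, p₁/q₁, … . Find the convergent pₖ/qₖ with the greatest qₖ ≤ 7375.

√328 = [18; 9, 36, …] (period length 2).
Convergents:
  p_0/q_0 = 18/1
  p_1/q_1 = 163/9
  p_2/q_2 = 5886/325
  p_3/q_3 = 53137/2934
  p_4/q_4 = 1918818/105949
q_3 = 2934 ≤ 7375 < 105949 = q_4, so the answer is 53137/2934.

53137/2934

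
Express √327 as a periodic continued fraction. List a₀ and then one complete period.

a₀ = ⌊√327⌋ = 18.
With m₀=0, d₀=1 and mₖ₊₁ = dₖaₖ − mₖ, dₖ₊₁ = (n − mₖ₊₁²)/dₖ, aₖ₊₁ = ⌊(a₀+mₖ₊₁)/dₖ₊₁⌋:
  k=1: m=18, d=3, a=12
  k=2: m=18, d=1, a=36
d=1 and a=2a₀=36 at k=2, so the next step gives (m, d) = (18, 3) again — its k=1 value — and the period has length 2.

[18; 12, 36]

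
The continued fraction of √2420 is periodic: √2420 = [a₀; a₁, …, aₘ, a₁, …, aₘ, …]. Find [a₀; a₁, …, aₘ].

[49; 5, 5, 1, 18, 1, 5, 5, 98]

a₀ = ⌊√2420⌋ = 49.
With m₀=0, d₀=1 and mₖ₊₁ = dₖaₖ − mₖ, dₖ₊₁ = (n − mₖ₊₁²)/dₖ, aₖ₊₁ = ⌊(a₀+mₖ₊₁)/dₖ₊₁⌋:
  k=1: m=49, d=19, a=5
  k=2: m=46, d=16, a=5
  k=3: m=34, d=79, a=1
  k=4: m=45, d=5, a=18
  k=5: m=45, d=79, a=1
  k=6: m=34, d=16, a=5
  k=7: m=46, d=19, a=5
  k=8: m=49, d=1, a=98
d=1 and a=2a₀=98 at k=8, so the next step gives (m, d) = (49, 19) again — its k=1 value — and the period has length 8.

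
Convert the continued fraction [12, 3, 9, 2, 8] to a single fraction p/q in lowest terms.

6161/500

Using pₖ = aₖpₖ₋₁ + pₖ₋₂ and qₖ = aₖqₖ₋₁ + qₖ₋₂:
  k=0: a=12, p=12, q=1
  k=1: a=3, p=37, q=3
  k=2: a=9, p=345, q=28
  k=3: a=2, p=727, q=59
  k=4: a=8, p=6161, q=500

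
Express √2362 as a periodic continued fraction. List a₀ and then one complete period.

[48; 1, 1, 1, 1, 96]

a₀ = ⌊√2362⌋ = 48.
With m₀=0, d₀=1 and mₖ₊₁ = dₖaₖ − mₖ, dₖ₊₁ = (n − mₖ₊₁²)/dₖ, aₖ₊₁ = ⌊(a₀+mₖ₊₁)/dₖ₊₁⌋:
  k=1: m=48, d=58, a=1
  k=2: m=10, d=39, a=1
  k=3: m=29, d=39, a=1
  k=4: m=10, d=58, a=1
  k=5: m=48, d=1, a=96
d=1 and a=2a₀=96 at k=5, so the next step gives (m, d) = (48, 58) again — its k=1 value — and the period has length 5.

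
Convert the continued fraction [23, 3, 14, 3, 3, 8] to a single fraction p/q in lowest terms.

84999/3644

Fold from the inside: start with 8/1.
  3 + 1/8 = 25/8
  3 + 8/25 = 83/25
  14 + 25/83 = 1187/83
  3 + 83/1187 = 3644/1187
  23 + 1187/3644 = 84999/3644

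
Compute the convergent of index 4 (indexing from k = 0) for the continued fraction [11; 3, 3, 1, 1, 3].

Using pₖ = aₖpₖ₋₁ + pₖ₋₂, qₖ = aₖqₖ₋₁ + qₖ₋₂ (with p₋₁=1, p₋₂=0, q₋₁=0, q₋₂=1):
  k=0: a=11, p=11, q=1
  k=1: a=3, p=34, q=3
  k=2: a=3, p=113, q=10
  k=3: a=1, p=147, q=13
  k=4: a=1, p=260, q=23

260/23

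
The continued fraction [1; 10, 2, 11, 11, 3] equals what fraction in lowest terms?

Fold from the inside: start with 3/1.
  11 + 1/3 = 34/3
  11 + 3/34 = 377/34
  2 + 34/377 = 788/377
  10 + 377/788 = 8257/788
  1 + 788/8257 = 9045/8257

9045/8257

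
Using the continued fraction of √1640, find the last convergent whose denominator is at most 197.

6520/161

√1640 = [40; 2, 80, …] (period length 2).
Convergents:
  p_0/q_0 = 40/1
  p_1/q_1 = 81/2
  p_2/q_2 = 6520/161
  p_3/q_3 = 13121/324
q_2 = 161 ≤ 197 < 324 = q_3, so the answer is 6520/161.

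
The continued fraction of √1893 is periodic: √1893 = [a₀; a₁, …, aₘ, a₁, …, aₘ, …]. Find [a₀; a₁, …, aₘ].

a₀ = ⌊√1893⌋ = 43.
With m₀=0, d₀=1 and mₖ₊₁ = dₖaₖ − mₖ, dₖ₊₁ = (n − mₖ₊₁²)/dₖ, aₖ₊₁ = ⌊(a₀+mₖ₊₁)/dₖ₊₁⌋:
  k=1: m=43, d=44, a=1
  k=2: m=1, d=43, a=1
  k=3: m=42, d=3, a=28
  k=4: m=42, d=43, a=1
  k=5: m=1, d=44, a=1
  k=6: m=43, d=1, a=86
d=1 and a=2a₀=86 at k=6, so the next step gives (m, d) = (43, 44) again — its k=1 value — and the period has length 6.

[43; 1, 1, 28, 1, 1, 86]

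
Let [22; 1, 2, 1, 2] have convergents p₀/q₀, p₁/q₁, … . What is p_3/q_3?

91/4

Using pₖ = aₖpₖ₋₁ + pₖ₋₂, qₖ = aₖqₖ₋₁ + qₖ₋₂ (with p₋₁=1, p₋₂=0, q₋₁=0, q₋₂=1):
  k=0: a=22, p=22, q=1
  k=1: a=1, p=23, q=1
  k=2: a=2, p=68, q=3
  k=3: a=1, p=91, q=4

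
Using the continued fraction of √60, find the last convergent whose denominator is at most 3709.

√60 = [7; 1, 2, 1, 14, …] (period length 4).
Convergents:
  p_0/q_0 = 7/1
  p_1/q_1 = 8/1
  p_2/q_2 = 23/3
  p_3/q_3 = 31/4
  p_4/q_4 = 457/59
  p_5/q_5 = 488/63
  p_6/q_6 = 1433/185
  p_7/q_7 = 1921/248
  p_8/q_8 = 28327/3657
  p_9/q_9 = 30248/3905
q_8 = 3657 ≤ 3709 < 3905 = q_9, so the answer is 28327/3657.

28327/3657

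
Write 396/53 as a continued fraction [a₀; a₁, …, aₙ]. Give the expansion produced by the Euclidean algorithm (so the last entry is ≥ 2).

[7; 2, 8, 3]

396 = 7·53 + 25
53 = 2·25 + 3
25 = 8·3 + 1
3 = 3·1 + 0  (stop)
So 396/53 = [7; 2, 8, 3].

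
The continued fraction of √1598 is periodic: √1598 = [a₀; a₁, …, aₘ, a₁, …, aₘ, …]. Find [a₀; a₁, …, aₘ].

[39; 1, 38, 1, 78]

a₀ = ⌊√1598⌋ = 39.
With m₀=0, d₀=1 and mₖ₊₁ = dₖaₖ − mₖ, dₖ₊₁ = (n − mₖ₊₁²)/dₖ, aₖ₊₁ = ⌊(a₀+mₖ₊₁)/dₖ₊₁⌋:
  k=1: m=39, d=77, a=1
  k=2: m=38, d=2, a=38
  k=3: m=38, d=77, a=1
  k=4: m=39, d=1, a=78
d=1 and a=2a₀=78 at k=4, so the next step gives (m, d) = (39, 77) again — its k=1 value — and the period has length 4.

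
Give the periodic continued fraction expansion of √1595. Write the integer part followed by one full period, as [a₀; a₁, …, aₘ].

a₀ = ⌊√1595⌋ = 39.
With m₀=0, d₀=1 and mₖ₊₁ = dₖaₖ − mₖ, dₖ₊₁ = (n − mₖ₊₁²)/dₖ, aₖ₊₁ = ⌊(a₀+mₖ₊₁)/dₖ₊₁⌋:
  k=1: m=39, d=74, a=1
  k=2: m=35, d=5, a=14
  k=3: m=35, d=74, a=1
  k=4: m=39, d=1, a=78
d=1 and a=2a₀=78 at k=4, so the next step gives (m, d) = (39, 74) again — its k=1 value — and the period has length 4.

[39; 1, 14, 1, 78]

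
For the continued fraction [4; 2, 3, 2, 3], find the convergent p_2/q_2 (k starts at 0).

31/7

Using pₖ = aₖpₖ₋₁ + pₖ₋₂, qₖ = aₖqₖ₋₁ + qₖ₋₂ (with p₋₁=1, p₋₂=0, q₋₁=0, q₋₂=1):
  k=0: a=4, p=4, q=1
  k=1: a=2, p=9, q=2
  k=2: a=3, p=31, q=7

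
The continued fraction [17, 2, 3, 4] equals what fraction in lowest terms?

523/30

Fold from the inside: start with 4/1.
  3 + 1/4 = 13/4
  2 + 4/13 = 30/13
  17 + 13/30 = 523/30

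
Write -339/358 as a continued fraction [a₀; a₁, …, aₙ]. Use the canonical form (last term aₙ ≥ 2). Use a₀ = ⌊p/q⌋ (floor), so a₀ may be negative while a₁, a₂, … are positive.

[-1; 18, 1, 5, 3]

-339 = -1*358 + 19
358 = 18*19 + 16
19 = 1*16 + 3
16 = 5*3 + 1
3 = 3*1 + 0  (stop)
So -339/358 = [-1; 18, 1, 5, 3].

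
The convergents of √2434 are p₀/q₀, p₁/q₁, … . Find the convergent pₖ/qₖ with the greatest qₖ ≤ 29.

148/3

√2434 = [49; 2, 1, 48, 1, 2, 98, …] (period length 6).
Convergents:
  p_0/q_0 = 49/1
  p_1/q_1 = 99/2
  p_2/q_2 = 148/3
  p_3/q_3 = 7203/146
q_2 = 3 ≤ 29 < 146 = q_3, so the answer is 148/3.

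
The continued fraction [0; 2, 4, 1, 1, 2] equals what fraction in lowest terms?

Using pₖ = aₖpₖ₋₁ + pₖ₋₂ and qₖ = aₖqₖ₋₁ + qₖ₋₂:
  k=0: a=0, p=0, q=1
  k=1: a=2, p=1, q=2
  k=2: a=4, p=4, q=9
  k=3: a=1, p=5, q=11
  k=4: a=1, p=9, q=20
  k=5: a=2, p=23, q=51

23/51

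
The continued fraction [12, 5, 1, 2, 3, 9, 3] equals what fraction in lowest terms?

Using pₖ = aₖpₖ₋₁ + pₖ₋₂ and qₖ = aₖqₖ₋₁ + qₖ₋₂:
  k=0: a=12, p=12, q=1
  k=1: a=5, p=61, q=5
  k=2: a=1, p=73, q=6
  k=3: a=2, p=207, q=17
  k=4: a=3, p=694, q=57
  k=5: a=9, p=6453, q=530
  k=6: a=3, p=20053, q=1647

20053/1647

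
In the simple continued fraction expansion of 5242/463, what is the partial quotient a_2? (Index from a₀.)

9

5242 = 11·463 + 149   →  a_0 = 11
463 = 3·149 + 16   →  a_1 = 3
149 = 9·16 + 5   →  a_2 = 9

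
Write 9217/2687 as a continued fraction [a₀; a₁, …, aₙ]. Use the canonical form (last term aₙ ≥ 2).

[3; 2, 3, 12, 10, 3]

9217 = 3*2687 + 1156
2687 = 2*1156 + 375
1156 = 3*375 + 31
375 = 12*31 + 3
31 = 10*3 + 1
3 = 3*1 + 0  (stop)
So 9217/2687 = [3; 2, 3, 12, 10, 3].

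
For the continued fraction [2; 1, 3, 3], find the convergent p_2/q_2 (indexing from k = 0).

11/4

Using pₖ = aₖpₖ₋₁ + pₖ₋₂, qₖ = aₖqₖ₋₁ + qₖ₋₂ (with p₋₁=1, p₋₂=0, q₋₁=0, q₋₂=1):
  k=0: a=2, p=2, q=1
  k=1: a=1, p=3, q=1
  k=2: a=3, p=11, q=4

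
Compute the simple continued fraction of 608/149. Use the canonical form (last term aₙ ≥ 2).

608 = 4*149 + 12
149 = 12*12 + 5
12 = 2*5 + 2
5 = 2*2 + 1
2 = 2*1 + 0  (stop)
So 608/149 = [4; 12, 2, 2, 2].

[4; 12, 2, 2, 2]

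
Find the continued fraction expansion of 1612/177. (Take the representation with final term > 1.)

[9; 9, 3, 6]

1612 = 9×177 + 19
177 = 9×19 + 6
19 = 3×6 + 1
6 = 6×1 + 0  (stop)
So 1612/177 = [9; 9, 3, 6].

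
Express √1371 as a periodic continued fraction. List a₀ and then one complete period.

a₀ = ⌊√1371⌋ = 37.
With m₀=0, d₀=1 and mₖ₊₁ = dₖaₖ − mₖ, dₖ₊₁ = (n − mₖ₊₁²)/dₖ, aₖ₊₁ = ⌊(a₀+mₖ₊₁)/dₖ₊₁⌋:
  k=1: m=37, d=2, a=37
  k=2: m=37, d=1, a=74
d=1 and a=2a₀=74 at k=2, so the next step gives (m, d) = (37, 2) again — its k=1 value — and the period has length 2.

[37; 37, 74]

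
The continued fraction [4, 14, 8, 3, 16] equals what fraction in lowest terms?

Using pₖ = aₖpₖ₋₁ + pₖ₋₂ and qₖ = aₖqₖ₋₁ + qₖ₋₂:
  k=0: a=4, p=4, q=1
  k=1: a=14, p=57, q=14
  k=2: a=8, p=460, q=113
  k=3: a=3, p=1437, q=353
  k=4: a=16, p=23452, q=5761

23452/5761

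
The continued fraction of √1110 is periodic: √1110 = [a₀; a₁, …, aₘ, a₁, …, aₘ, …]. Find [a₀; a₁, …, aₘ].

a₀ = ⌊√1110⌋ = 33.
With m₀=0, d₀=1 and mₖ₊₁ = dₖaₖ − mₖ, dₖ₊₁ = (n − mₖ₊₁²)/dₖ, aₖ₊₁ = ⌊(a₀+mₖ₊₁)/dₖ₊₁⌋:
  k=1: m=33, d=21, a=3
  k=2: m=30, d=10, a=6
  k=3: m=30, d=21, a=3
  k=4: m=33, d=1, a=66
d=1 and a=2a₀=66 at k=4, so the next step gives (m, d) = (33, 21) again — its k=1 value — and the period has length 4.

[33; 3, 6, 3, 66]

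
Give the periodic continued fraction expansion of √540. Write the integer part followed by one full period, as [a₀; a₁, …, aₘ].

[23; 4, 4, 1, 10, 1, 4, 4, 46]

a₀ = ⌊√540⌋ = 23.
With m₀=0, d₀=1 and mₖ₊₁ = dₖaₖ − mₖ, dₖ₊₁ = (n − mₖ₊₁²)/dₖ, aₖ₊₁ = ⌊(a₀+mₖ₊₁)/dₖ₊₁⌋:
  k=1: m=23, d=11, a=4
  k=2: m=21, d=9, a=4
  k=3: m=15, d=35, a=1
  k=4: m=20, d=4, a=10
  k=5: m=20, d=35, a=1
  k=6: m=15, d=9, a=4
  k=7: m=21, d=11, a=4
  k=8: m=23, d=1, a=46
d=1 and a=2a₀=46 at k=8, so the next step gives (m, d) = (23, 11) again — its k=1 value — and the period has length 8.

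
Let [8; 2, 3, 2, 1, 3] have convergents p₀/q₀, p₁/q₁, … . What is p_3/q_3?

Using pₖ = aₖpₖ₋₁ + pₖ₋₂, qₖ = aₖqₖ₋₁ + qₖ₋₂ (with p₋₁=1, p₋₂=0, q₋₁=0, q₋₂=1):
  k=0: a=8, p=8, q=1
  k=1: a=2, p=17, q=2
  k=2: a=3, p=59, q=7
  k=3: a=2, p=135, q=16

135/16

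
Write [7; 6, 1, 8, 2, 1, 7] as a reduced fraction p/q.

Fold from the inside: start with 7/1.
  1 + 1/7 = 8/7
  2 + 7/8 = 23/8
  8 + 8/23 = 192/23
  1 + 23/192 = 215/192
  6 + 192/215 = 1482/215
  7 + 215/1482 = 10589/1482

10589/1482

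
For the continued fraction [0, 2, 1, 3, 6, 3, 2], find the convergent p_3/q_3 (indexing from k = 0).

4/11

Using pₖ = aₖpₖ₋₁ + pₖ₋₂, qₖ = aₖqₖ₋₁ + qₖ₋₂ (with p₋₁=1, p₋₂=0, q₋₁=0, q₋₂=1):
  k=0: a=0, p=0, q=1
  k=1: a=2, p=1, q=2
  k=2: a=1, p=1, q=3
  k=3: a=3, p=4, q=11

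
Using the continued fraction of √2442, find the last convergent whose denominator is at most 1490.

58361/1181

√2442 = [49; 2, 2, 2, 98, …] (period length 4).
Convergents:
  p_0/q_0 = 49/1
  p_1/q_1 = 99/2
  p_2/q_2 = 247/5
  p_3/q_3 = 593/12
  p_4/q_4 = 58361/1181
  p_5/q_5 = 117315/2374
q_4 = 1181 ≤ 1490 < 2374 = q_5, so the answer is 58361/1181.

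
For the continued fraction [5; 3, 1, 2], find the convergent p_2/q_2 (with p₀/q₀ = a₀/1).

Using pₖ = aₖpₖ₋₁ + pₖ₋₂, qₖ = aₖqₖ₋₁ + qₖ₋₂ (with p₋₁=1, p₋₂=0, q₋₁=0, q₋₂=1):
  k=0: a=5, p=5, q=1
  k=1: a=3, p=16, q=3
  k=2: a=1, p=21, q=4

21/4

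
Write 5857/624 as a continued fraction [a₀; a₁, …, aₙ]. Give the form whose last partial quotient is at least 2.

5857 = 9*624 + 241
624 = 2*241 + 142
241 = 1*142 + 99
142 = 1*99 + 43
99 = 2*43 + 13
43 = 3*13 + 4
13 = 3*4 + 1
4 = 4*1 + 0  (stop)
So 5857/624 = [9; 2, 1, 1, 2, 3, 3, 4].

[9; 2, 1, 1, 2, 3, 3, 4]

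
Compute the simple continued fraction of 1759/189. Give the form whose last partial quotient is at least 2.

[9; 3, 3, 1, 6, 2]

1759 = 9×189 + 58
189 = 3×58 + 15
58 = 3×15 + 13
15 = 1×13 + 2
13 = 6×2 + 1
2 = 2×1 + 0  (stop)
So 1759/189 = [9; 3, 3, 1, 6, 2].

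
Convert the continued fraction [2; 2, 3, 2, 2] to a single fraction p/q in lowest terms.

95/39

Fold from the inside: start with 2/1.
  2 + 1/2 = 5/2
  3 + 2/5 = 17/5
  2 + 5/17 = 39/17
  2 + 17/39 = 95/39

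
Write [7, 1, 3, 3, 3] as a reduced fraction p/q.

Using pₖ = aₖpₖ₋₁ + pₖ₋₂ and qₖ = aₖqₖ₋₁ + qₖ₋₂:
  k=0: a=7, p=7, q=1
  k=1: a=1, p=8, q=1
  k=2: a=3, p=31, q=4
  k=3: a=3, p=101, q=13
  k=4: a=3, p=334, q=43

334/43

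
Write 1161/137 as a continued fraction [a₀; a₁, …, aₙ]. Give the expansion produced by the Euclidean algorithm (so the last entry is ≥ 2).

1161 = 8*137 + 65
137 = 2*65 + 7
65 = 9*7 + 2
7 = 3*2 + 1
2 = 2*1 + 0  (stop)
So 1161/137 = [8; 2, 9, 3, 2].

[8; 2, 9, 3, 2]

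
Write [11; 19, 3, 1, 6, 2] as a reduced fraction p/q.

Using pₖ = aₖpₖ₋₁ + pₖ₋₂ and qₖ = aₖqₖ₋₁ + qₖ₋₂:
  k=0: a=11, p=11, q=1
  k=1: a=19, p=210, q=19
  k=2: a=3, p=641, q=58
  k=3: a=1, p=851, q=77
  k=4: a=6, p=5747, q=520
  k=5: a=2, p=12345, q=1117

12345/1117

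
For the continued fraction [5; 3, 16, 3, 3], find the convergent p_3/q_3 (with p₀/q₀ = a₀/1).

799/150

Using pₖ = aₖpₖ₋₁ + pₖ₋₂, qₖ = aₖqₖ₋₁ + qₖ₋₂ (with p₋₁=1, p₋₂=0, q₋₁=0, q₋₂=1):
  k=0: a=5, p=5, q=1
  k=1: a=3, p=16, q=3
  k=2: a=16, p=261, q=49
  k=3: a=3, p=799, q=150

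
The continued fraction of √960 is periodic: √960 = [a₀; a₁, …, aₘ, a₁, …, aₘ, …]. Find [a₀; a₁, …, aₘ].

[30; 1, 60]

a₀ = ⌊√960⌋ = 30.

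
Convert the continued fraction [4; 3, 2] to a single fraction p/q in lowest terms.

Using pₖ = aₖpₖ₋₁ + pₖ₋₂ and qₖ = aₖqₖ₋₁ + qₖ₋₂:
  k=0: a=4, p=4, q=1
  k=1: a=3, p=13, q=3
  k=2: a=2, p=30, q=7

30/7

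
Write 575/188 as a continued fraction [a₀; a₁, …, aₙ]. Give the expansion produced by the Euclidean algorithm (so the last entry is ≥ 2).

[3; 17, 11]

575 = 3·188 + 11
188 = 17·11 + 1
11 = 11·1 + 0  (stop)
So 575/188 = [3; 17, 11].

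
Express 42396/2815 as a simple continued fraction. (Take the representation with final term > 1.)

[15; 16, 2, 6, 13]

42396 = 15×2815 + 171
2815 = 16×171 + 79
171 = 2×79 + 13
79 = 6×13 + 1
13 = 13×1 + 0  (stop)
So 42396/2815 = [15; 16, 2, 6, 13].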